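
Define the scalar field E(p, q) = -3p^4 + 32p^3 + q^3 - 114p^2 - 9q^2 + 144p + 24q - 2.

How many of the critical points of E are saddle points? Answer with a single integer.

3

E separates as a function of p plus a function of q, so ∇E=0 decouples.
∂E/∂p = -12(p - 4)(p - 3)(p - 1) = 0 at p ∈ {1, 3, 4}; ∂E/∂q = 3(q - 4)(q - 2) = 0 at q ∈ {2, 4}.
The Hessian is diagonal: diag(E_pp, E_qq). Second derivatives: E_pp(1)=-72, E_pp(3)=24, E_pp(4)=-36; E_qq(2)=-6, E_qq(4)=6.
Saddle points occur where the two diagonal entries have opposite signs: (1, 4), (3, 2), (4, 4). Count: 3.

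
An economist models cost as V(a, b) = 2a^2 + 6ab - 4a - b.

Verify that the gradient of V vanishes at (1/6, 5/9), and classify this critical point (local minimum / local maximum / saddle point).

saddle point

∇V = (4a + 6b - 4, 6a - 1); substituting (1/6, 5/9) gives ∇V = (0, 0), so (1/6, 5/9) is indeed a critical point.
The Hessian of V is constant: H = [[4, 6], [6, 0]].
det(H) = 4·0 − 6² = -36.
Since det(H) < 0, H is indefinite and the critical point is a saddle point.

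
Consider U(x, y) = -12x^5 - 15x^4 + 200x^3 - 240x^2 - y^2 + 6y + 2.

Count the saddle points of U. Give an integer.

U separates as a function of x plus a function of y, so ∇U=0 decouples.
∂U/∂x = -60x(x - 2)(x - 1)(x + 4) = 0 at x ∈ {-4, 0, 1, 2}; ∂U/∂y = -2(y - 3) = 0 at y ∈ {3}.
The Hessian is diagonal: diag(U_xx, U_yy). Second derivatives: U_xx(-4)=7200, U_xx(0)=-480, U_xx(1)=300, U_xx(2)=-720; U_yy(3)=-2.
Saddle points occur where the two diagonal entries have opposite signs: (-4, 3), (1, 3). Count: 2.

2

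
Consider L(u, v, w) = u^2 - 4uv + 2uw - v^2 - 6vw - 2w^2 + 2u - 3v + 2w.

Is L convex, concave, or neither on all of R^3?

neither

L is quadratic, so its Hessian is the constant matrix H = [[2, -4, 2], [-4, -2, -6], [2, -6, -4]].
Leading principal minors: 2, -20, 112.
Neither pattern holds ⇒ H is indefinite ⇒ neither convex nor concave.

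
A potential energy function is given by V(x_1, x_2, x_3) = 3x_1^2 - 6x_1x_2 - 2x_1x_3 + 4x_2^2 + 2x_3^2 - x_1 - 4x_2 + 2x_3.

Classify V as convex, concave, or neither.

V is quadratic, so its Hessian is the constant matrix H = [[6, -6, -2], [-6, 8, 0], [-2, 0, 4]].
Leading principal minors: 6, 12, 16.
All positive ⇒ H ≻ 0 ⇒ convex.

convex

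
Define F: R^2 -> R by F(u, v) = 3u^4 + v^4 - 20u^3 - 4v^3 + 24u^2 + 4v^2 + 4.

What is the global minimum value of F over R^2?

F(u,v) separates as P(u) + Q(v) + 4, so its minimum is min P + min Q + 4.
P'(u) = 12u(u - 4)(u - 1) vanishes at u ∈ {0, 1, 4}; Q'(v) = 4v(v - 2)(v - 1) vanishes at v ∈ {0, 1, 2}.
Local minima of P (where P''>0): P(0)=0, P(4)=-128. Local minima of Q: Q(0)=0, Q(2)=0.
So the global minimum of F is P(4) + Q(0) + 4 = -128 + 0 + 4 = -124, attained at (4, 0).

-124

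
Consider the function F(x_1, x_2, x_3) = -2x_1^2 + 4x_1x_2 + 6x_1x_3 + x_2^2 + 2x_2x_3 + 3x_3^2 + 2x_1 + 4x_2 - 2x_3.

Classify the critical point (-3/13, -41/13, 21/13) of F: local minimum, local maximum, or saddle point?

saddle point

The Hessian is constant: H = [[-4, 4, 6], [4, 2, 2], [6, 2, 6]].
Leading principal minors: Δ₁ = -4, Δ₂ = -24, Δ₃ = -104.
The minors fit neither the all-positive nor the alternating-sign pattern, so H is indefinite: a saddle point.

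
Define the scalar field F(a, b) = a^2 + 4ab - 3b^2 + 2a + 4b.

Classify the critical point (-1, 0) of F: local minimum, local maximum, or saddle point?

The Hessian of F is constant: H = [[2, 4], [4, -6]].
det(H) = 2·(-6) − 4² = -28.
Since det(H) < 0, H is indefinite and the critical point is a saddle point.

saddle point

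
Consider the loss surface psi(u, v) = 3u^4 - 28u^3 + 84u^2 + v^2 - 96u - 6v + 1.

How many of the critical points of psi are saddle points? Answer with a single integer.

1

psi separates as a function of u plus a function of v, so ∇psi=0 decouples.
∂psi/∂u = 12(u - 4)(u - 2)(u - 1) = 0 at u ∈ {1, 2, 4}; ∂psi/∂v = 2(v - 3) = 0 at v ∈ {3}.
The Hessian is diagonal: diag(psi_uu, psi_vv). Second derivatives: psi_uu(1)=36, psi_uu(2)=-24, psi_uu(4)=72; psi_vv(3)=2.
Saddle points occur where the two diagonal entries have opposite signs: (2, 3). Count: 1.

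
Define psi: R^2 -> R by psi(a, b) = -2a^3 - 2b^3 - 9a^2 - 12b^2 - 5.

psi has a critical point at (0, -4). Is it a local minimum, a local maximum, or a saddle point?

The mixed partial ∂²psi/∂a∂b is 0, so the Hessian at any point is diag(psi_aa, psi_bb) = diag(-6(2a + 3), -12(b + 2)).
At (0, -4): H = diag(-18, 24).
The eigenvalues have opposite signs, so H is indefinite: a saddle point.

saddle point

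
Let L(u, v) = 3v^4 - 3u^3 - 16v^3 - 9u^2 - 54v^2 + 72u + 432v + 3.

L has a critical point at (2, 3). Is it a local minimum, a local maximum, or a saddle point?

The mixed partial ∂²L/∂u∂v is 0, so the Hessian at any point is diag(L_uu, L_vv) = diag(-18(u + 1), 12(3v^2 - 8v - 9)).
At (2, 3): H = diag(-54, -72).
Both eigenvalues are negative, so H is negative definite: a local maximum.

local maximum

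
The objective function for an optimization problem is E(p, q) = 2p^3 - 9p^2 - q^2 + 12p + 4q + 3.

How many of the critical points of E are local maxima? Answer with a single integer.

E separates as a function of p plus a function of q, so ∇E=0 decouples.
∂E/∂p = 6(p - 2)(p - 1) = 0 at p ∈ {1, 2}; ∂E/∂q = -2(q - 2) = 0 at q ∈ {2}.
The Hessian is diagonal: diag(E_pp, E_qq). Second derivatives: E_pp(1)=-6, E_pp(2)=6; E_qq(2)=-2.
Local maxima occur where both diagonal entries negative: (1, 2). Count: 1.

1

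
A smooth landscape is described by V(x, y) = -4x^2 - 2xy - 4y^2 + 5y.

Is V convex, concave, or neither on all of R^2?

concave

V is quadratic, so its Hessian is the constant matrix H = [[-8, -2], [-2, -8]].
det(H) = 60, tr(H) = -16.
det(H) > 0 and tr(H) < 0, so H is negative definite everywhere: concave.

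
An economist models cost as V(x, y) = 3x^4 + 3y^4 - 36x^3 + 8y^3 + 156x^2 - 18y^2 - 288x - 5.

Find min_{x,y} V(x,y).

-332

V(x,y) separates as P(x) + Q(y) − 5, so its minimum is min P + min Q − 5.
P'(x) = 12(x - 4)(x - 3)(x - 2) vanishes at x ∈ {2, 3, 4}; Q'(y) = 12y(y - 1)(y + 3) vanishes at y ∈ {-3, 0, 1}.
Local minima of P (where P''>0): P(2)=-192, P(4)=-192. Local minima of Q: Q(-3)=-135, Q(1)=-7.
So the global minimum of V is P(2) + Q(-3) − 5 = -192 − 135 − 5 = -332, attained at (2, -3).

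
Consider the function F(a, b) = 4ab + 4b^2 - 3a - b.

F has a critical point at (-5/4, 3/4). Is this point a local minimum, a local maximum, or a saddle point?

saddle point

The Hessian of F is constant: H = [[0, 4], [4, 8]].
det(H) = 0·8 − 4² = -16.
Since det(H) < 0, H is indefinite and the critical point is a saddle point.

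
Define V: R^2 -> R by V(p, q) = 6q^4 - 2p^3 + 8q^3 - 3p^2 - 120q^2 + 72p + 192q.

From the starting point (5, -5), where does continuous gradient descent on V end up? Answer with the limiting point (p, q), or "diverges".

diverges

V is separable, so gradient descent decouples: p follows -∂V/∂p, q follows -∂V/∂q.
∂V/∂p = -6(p - 3)(p + 4); at p=5 this is -108, so p increases.
∂V/∂q = 24(q - 2)(q - 1)(q + 4); at q=-5 this is -1008, so q increases.
The p-coordinate has no critical point in that direction and runs off to infinity.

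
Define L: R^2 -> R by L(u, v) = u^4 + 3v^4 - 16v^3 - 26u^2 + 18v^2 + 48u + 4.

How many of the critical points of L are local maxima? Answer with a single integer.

L separates as a function of u plus a function of v, so ∇L=0 decouples.
∂L/∂u = 4(u - 3)(u - 1)(u + 4) = 0 at u ∈ {-4, 1, 3}; ∂L/∂v = 12v(v - 3)(v - 1) = 0 at v ∈ {0, 1, 3}.
The Hessian is diagonal: diag(L_uu, L_vv). Second derivatives: L_uu(-4)=140, L_uu(1)=-40, L_uu(3)=56; L_vv(0)=36, L_vv(1)=-24, L_vv(3)=72.
Local maxima occur where both diagonal entries negative: (1, 1). Count: 1.

1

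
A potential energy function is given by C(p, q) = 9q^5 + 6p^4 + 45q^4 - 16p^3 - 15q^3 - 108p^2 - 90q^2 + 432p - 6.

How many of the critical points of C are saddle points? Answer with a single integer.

C separates as a function of p plus a function of q, so ∇C=0 decouples.
∂C/∂p = 24(p - 3)(p - 2)(p + 3) = 0 at p ∈ {-3, 2, 3}; ∂C/∂q = 45q(q - 1)(q + 1)(q + 4) = 0 at q ∈ {-4, -1, 0, 1}.
The Hessian is diagonal: diag(C_pp, C_qq). Second derivatives: C_pp(-3)=720, C_pp(2)=-120, C_pp(3)=144; C_qq(-4)=-2700, C_qq(-1)=270, C_qq(0)=-180, C_qq(1)=450.
Saddle points occur where the two diagonal entries have opposite signs: (-3, -4), (-3, 0), (2, -1), (2, 1), (3, -4), (3, 0). Count: 6.

6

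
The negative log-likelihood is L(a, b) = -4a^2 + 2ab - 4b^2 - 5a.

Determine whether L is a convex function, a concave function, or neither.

L is quadratic, so its Hessian is the constant matrix H = [[-8, 2], [2, -8]].
det(H) = 60, tr(H) = -16.
det(H) > 0 and tr(H) < 0, so H is negative definite everywhere: concave.

concave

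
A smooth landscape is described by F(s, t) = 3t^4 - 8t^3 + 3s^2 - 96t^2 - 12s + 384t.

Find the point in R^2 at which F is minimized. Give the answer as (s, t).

F(s,t) separates as P(s) + Q(t), so its minimum is min P + min Q.
P'(s) = 6s - 12 vanishes at s ∈ {2}; Q'(t) = 12(t - 4)(t - 2)(t + 4) vanishes at t ∈ {-4, 2, 4}.
Local minima of P (where P''>0): P(2)=-12. Local minima of Q: Q(-4)=-1792, Q(4)=256.
So the global minimum of F is P(2) + Q(-4) = -12 − 1792 = -1804, attained at (2, -4).

(2, -4)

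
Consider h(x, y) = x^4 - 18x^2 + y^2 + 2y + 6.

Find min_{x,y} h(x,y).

h(x,y) separates as P(x) + Q(y) + 6, so its minimum is min P + min Q + 6.
P'(x) = 4x(x - 3)(x + 3) vanishes at x ∈ {-3, 0, 3}; Q'(y) = 2y + 2 vanishes at y ∈ {-1}.
Local minima of P (where P''>0): P(-3)=-81, P(3)=-81. Local minima of Q: Q(-1)=-1.
So the global minimum of h is P(-3) + Q(-1) + 6 = -81 − 1 + 6 = -76, attained at (-3, -1).

-76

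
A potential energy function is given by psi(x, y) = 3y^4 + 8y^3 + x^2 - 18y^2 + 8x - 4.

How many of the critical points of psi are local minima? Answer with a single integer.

2

psi separates as a function of x plus a function of y, so ∇psi=0 decouples.
∂psi/∂x = 2(x + 4) = 0 at x ∈ {-4}; ∂psi/∂y = 12y(y - 1)(y + 3) = 0 at y ∈ {-3, 0, 1}.
The Hessian is diagonal: diag(psi_xx, psi_yy). Second derivatives: psi_xx(-4)=2; psi_yy(-3)=144, psi_yy(0)=-36, psi_yy(1)=48.
Local minima occur where both diagonal entries positive: (-4, -3), (-4, 1). Count: 2.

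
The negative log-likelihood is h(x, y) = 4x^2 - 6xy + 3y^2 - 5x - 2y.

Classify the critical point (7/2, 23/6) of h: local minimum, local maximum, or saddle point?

The Hessian of h is constant: H = [[8, -6], [-6, 6]].
det(H) = 8·6 − (-6)² = 12.
det(H) > 0 and tr(H) = 14 > 0, so H is positive definite and the point is a local minimum.

local minimum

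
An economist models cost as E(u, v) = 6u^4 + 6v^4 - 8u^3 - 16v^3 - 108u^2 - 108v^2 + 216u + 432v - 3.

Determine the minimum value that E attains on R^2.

E(u,v) separates as P(u) + Q(v) − 3, so its minimum is min P + min Q − 3.
P'(u) = 24(u - 3)(u - 1)(u + 3) vanishes at u ∈ {-3, 1, 3}; Q'(v) = 24(v - 3)(v - 2)(v + 3) vanishes at v ∈ {-3, 2, 3}.
Local minima of P (where P''>0): P(-3)=-918, P(3)=-54. Local minima of Q: Q(-3)=-1350, Q(3)=378.
So the global minimum of E is P(-3) + Q(-3) − 3 = -918 − 1350 − 3 = -2271, attained at (-3, -3).

-2271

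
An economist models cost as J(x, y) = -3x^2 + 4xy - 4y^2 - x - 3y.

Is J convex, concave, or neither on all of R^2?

concave

J is quadratic, so its Hessian is the constant matrix H = [[-6, 4], [4, -8]].
det(H) = 32, tr(H) = -14.
det(H) > 0 and tr(H) < 0, so H is negative definite everywhere: concave.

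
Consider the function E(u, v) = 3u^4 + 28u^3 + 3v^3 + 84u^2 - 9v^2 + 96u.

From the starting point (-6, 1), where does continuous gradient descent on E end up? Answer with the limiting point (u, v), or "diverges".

E is separable, so gradient descent decouples: u follows -∂E/∂u, v follows -∂E/∂v.
∂E/∂u = 12(u + 1)(u + 2)(u + 4); at u=-6 this is -480, so u increases.
∂E/∂v = 9v(v - 2); at v=1 this is -9, so v increases.
u converges to its nearest critical value -4 (a local min of the u-part); v converges to 2. The iterate converges to (-4, 2).

(-4, 2)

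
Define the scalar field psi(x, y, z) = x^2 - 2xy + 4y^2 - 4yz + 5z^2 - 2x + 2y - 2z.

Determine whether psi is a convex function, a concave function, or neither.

convex

psi is quadratic, so its Hessian is the constant matrix H = [[2, -2, 0], [-2, 8, -4], [0, -4, 10]].
Leading principal minors: 2, 12, 88.
All positive ⇒ H ≻ 0 ⇒ convex.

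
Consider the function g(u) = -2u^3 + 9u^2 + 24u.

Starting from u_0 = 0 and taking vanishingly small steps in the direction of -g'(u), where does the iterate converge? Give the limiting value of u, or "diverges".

g'(u) = -6(u - 4)(u + 1), so g'(0) = 24.
Gradient descent moves in the -g' direction, i.e. u is decreasing.
The nearest critical point in that direction is u = -1, where g'' = 30 > 0 (a local minimum). The iterate converges there.

-1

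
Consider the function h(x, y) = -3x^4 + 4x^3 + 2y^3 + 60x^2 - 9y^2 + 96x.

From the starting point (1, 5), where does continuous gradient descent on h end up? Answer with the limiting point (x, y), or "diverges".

h is separable, so gradient descent decouples: x follows -∂h/∂x, y follows -∂h/∂y.
∂h/∂x = -12(x - 4)(x + 1)(x + 2); at x=1 this is 216, so x decreases.
∂h/∂y = 6y(y - 3); at y=5 this is 60, so y decreases.
x converges to its nearest critical value -1 (a local min of the x-part); y converges to 3. The iterate converges to (-1, 3).

(-1, 3)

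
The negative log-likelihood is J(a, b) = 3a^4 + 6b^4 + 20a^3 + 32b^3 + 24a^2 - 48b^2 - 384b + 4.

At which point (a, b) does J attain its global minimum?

J(a,b) separates as P(a) + Q(b) + 4, so its minimum is min P + min Q + 4.
P'(a) = 12a(a + 1)(a + 4) vanishes at a ∈ {-4, -1, 0}; Q'(b) = 24(b - 2)(b + 2)(b + 4) vanishes at b ∈ {-4, -2, 2}.
Local minima of P (where P''>0): P(-4)=-128, P(0)=0. Local minima of Q: Q(-4)=256, Q(2)=-608.
So the global minimum of J is P(-4) + Q(2) + 4 = -128 − 608 + 4 = -732, attained at (-4, 2).

(-4, 2)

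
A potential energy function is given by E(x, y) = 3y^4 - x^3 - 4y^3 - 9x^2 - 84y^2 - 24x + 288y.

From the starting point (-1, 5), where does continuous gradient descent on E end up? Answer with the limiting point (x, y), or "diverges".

diverges

E is separable, so gradient descent decouples: x follows -∂E/∂x, y follows -∂E/∂y.
∂E/∂x = -3(x + 2)(x + 4); at x=-1 this is -9, so x increases.
∂E/∂y = 12(y - 3)(y - 2)(y + 4); at y=5 this is 648, so y decreases.
The x-coordinate has no critical point in that direction and runs off to infinity.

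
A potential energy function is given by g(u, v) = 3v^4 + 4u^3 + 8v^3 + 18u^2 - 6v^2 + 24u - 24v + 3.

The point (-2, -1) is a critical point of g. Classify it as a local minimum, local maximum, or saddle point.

local maximum

The mixed partial ∂²g/∂u∂v is 0, so the Hessian at any point is diag(g_uu, g_vv) = diag(12(2u + 3), 12(3v^2 + 4v - 1)).
At (-2, -1): H = diag(-12, -24).
Both eigenvalues are negative, so H is negative definite: a local maximum.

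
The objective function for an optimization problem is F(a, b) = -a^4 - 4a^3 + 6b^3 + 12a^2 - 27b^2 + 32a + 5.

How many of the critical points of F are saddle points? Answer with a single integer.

F separates as a function of a plus a function of b, so ∇F=0 decouples.
∂F/∂a = -4(a - 2)(a + 1)(a + 4) = 0 at a ∈ {-4, -1, 2}; ∂F/∂b = 18b(b - 3) = 0 at b ∈ {0, 3}.
The Hessian is diagonal: diag(F_aa, F_bb). Second derivatives: F_aa(-4)=-72, F_aa(-1)=36, F_aa(2)=-72; F_bb(0)=-54, F_bb(3)=54.
Saddle points occur where the two diagonal entries have opposite signs: (-4, 3), (-1, 0), (2, 3). Count: 3.

3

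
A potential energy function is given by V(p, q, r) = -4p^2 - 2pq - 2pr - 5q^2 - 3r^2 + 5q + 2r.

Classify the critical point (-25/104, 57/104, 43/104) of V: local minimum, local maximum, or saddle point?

local maximum

The Hessian is constant: H = [[-8, -2, -2], [-2, -10, 0], [-2, 0, -6]].
Leading principal minors: Δ₁ = -8, Δ₂ = 76, Δ₃ = -416.
The minors alternate sign starting negative (−, +, −), so H is negative definite: a local maximum.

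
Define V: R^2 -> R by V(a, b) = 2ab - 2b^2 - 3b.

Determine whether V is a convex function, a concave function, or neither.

neither

V is quadratic, so its Hessian is the constant matrix H = [[0, 2], [2, -4]].
det(H) = -4, tr(H) = -4.
det(H) < 0, so H is indefinite: neither convex nor concave.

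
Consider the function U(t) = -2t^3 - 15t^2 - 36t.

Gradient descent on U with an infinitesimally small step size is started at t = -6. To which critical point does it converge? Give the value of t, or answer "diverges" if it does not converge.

-3

U'(t) = -6(t + 2)(t + 3), so U'(-6) = -72.
Gradient descent moves in the -U' direction, i.e. t is increasing.
The nearest critical point in that direction is t = -3, where U'' = 6 > 0 (a local minimum). The iterate converges there.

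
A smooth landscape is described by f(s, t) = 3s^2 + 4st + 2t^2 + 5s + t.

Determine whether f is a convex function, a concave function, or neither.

convex

f is quadratic, so its Hessian is the constant matrix H = [[6, 4], [4, 4]].
det(H) = 8, tr(H) = 10.
det(H) > 0 and tr(H) > 0, so H is positive definite everywhere: convex.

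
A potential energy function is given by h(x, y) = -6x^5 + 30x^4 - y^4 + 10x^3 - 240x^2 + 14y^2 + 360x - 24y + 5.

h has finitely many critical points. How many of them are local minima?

h separates as a function of x plus a function of y, so ∇h=0 decouples.
∂h/∂x = -30(x - 3)(x - 2)(x - 1)(x + 2) = 0 at x ∈ {-2, 1, 2, 3}; ∂h/∂y = -4(y - 2)(y - 1)(y + 3) = 0 at y ∈ {-3, 1, 2}.
The Hessian is diagonal: diag(h_xx, h_yy). Second derivatives: h_xx(-2)=1800, h_xx(1)=-180, h_xx(2)=120, h_xx(3)=-300; h_yy(-3)=-80, h_yy(1)=16, h_yy(2)=-20.
Local minima occur where both diagonal entries positive: (-2, 1), (2, 1). Count: 2.

2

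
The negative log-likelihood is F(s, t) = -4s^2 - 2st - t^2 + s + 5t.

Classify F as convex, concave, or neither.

concave

F is quadratic, so its Hessian is the constant matrix H = [[-8, -2], [-2, -2]].
det(H) = 12, tr(H) = -10.
det(H) > 0 and tr(H) < 0, so H is negative definite everywhere: concave.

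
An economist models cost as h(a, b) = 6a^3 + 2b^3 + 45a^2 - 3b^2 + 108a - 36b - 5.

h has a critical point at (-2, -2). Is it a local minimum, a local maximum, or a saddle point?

saddle point

The mixed partial ∂²h/∂a∂b is 0, so the Hessian at any point is diag(h_aa, h_bb) = diag(18(2a + 5), 6(2b - 1)).
At (-2, -2): H = diag(18, -30).
The eigenvalues have opposite signs, so H is indefinite: a saddle point.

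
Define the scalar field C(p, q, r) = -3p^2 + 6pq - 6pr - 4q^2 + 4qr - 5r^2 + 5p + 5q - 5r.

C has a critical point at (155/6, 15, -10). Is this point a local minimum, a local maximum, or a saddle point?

The Hessian is constant: H = [[-6, 6, -6], [6, -8, 4], [-6, 4, -10]].
Leading principal minors: Δ₁ = -6, Δ₂ = 12, Δ₃ = -24.
The minors alternate sign starting negative (−, +, −), so H is negative definite: a local maximum.

local maximum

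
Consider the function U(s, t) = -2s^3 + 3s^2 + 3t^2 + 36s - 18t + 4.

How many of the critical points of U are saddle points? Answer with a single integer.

1

U separates as a function of s plus a function of t, so ∇U=0 decouples.
∂U/∂s = -6(s - 3)(s + 2) = 0 at s ∈ {-2, 3}; ∂U/∂t = 6(t - 3) = 0 at t ∈ {3}.
The Hessian is diagonal: diag(U_ss, U_tt). Second derivatives: U_ss(-2)=30, U_ss(3)=-30; U_tt(3)=6.
Saddle points occur where the two diagonal entries have opposite signs: (3, 3). Count: 1.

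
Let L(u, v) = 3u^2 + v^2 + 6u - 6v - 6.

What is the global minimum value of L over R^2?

-18

L(u,v) separates as P(u) + Q(v) − 6, so its minimum is min P + min Q − 6.
P'(u) = 6u + 6 vanishes at u ∈ {-1}; Q'(v) = 2v - 6 vanishes at v ∈ {3}.
Local minima of P (where P''>0): P(-1)=-3. Local minima of Q: Q(3)=-9.
So the global minimum of L is P(-1) + Q(3) − 6 = -3 − 9 − 6 = -18, attained at (-1, 3).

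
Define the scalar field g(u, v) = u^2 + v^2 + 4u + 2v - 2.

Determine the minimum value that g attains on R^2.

-7

g(u,v) separates as P(u) + Q(v) − 2, so its minimum is min P + min Q − 2.
P'(u) = 2u + 4 vanishes at u ∈ {-2}; Q'(v) = 2v + 2 vanishes at v ∈ {-1}.
Local minima of P (where P''>0): P(-2)=-4. Local minima of Q: Q(-1)=-1.
So the global minimum of g is P(-2) + Q(-1) − 2 = -4 − 1 − 2 = -7, attained at (-2, -1).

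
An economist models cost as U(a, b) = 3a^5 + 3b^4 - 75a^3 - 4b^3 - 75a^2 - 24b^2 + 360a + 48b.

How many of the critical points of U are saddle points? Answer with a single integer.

U separates as a function of a plus a function of b, so ∇U=0 decouples.
∂U/∂a = 15(a - 4)(a - 1)(a + 2)(a + 3) = 0 at a ∈ {-3, -2, 1, 4}; ∂U/∂b = 12(b - 2)(b - 1)(b + 2) = 0 at b ∈ {-2, 1, 2}.
The Hessian is diagonal: diag(U_aa, U_bb). Second derivatives: U_aa(-3)=-420, U_aa(-2)=270, U_aa(1)=-540, U_aa(4)=1890; U_bb(-2)=144, U_bb(1)=-36, U_bb(2)=48.
Saddle points occur where the two diagonal entries have opposite signs: (-3, -2), (-3, 2), (-2, 1), (1, -2), (1, 2), (4, 1). Count: 6.

6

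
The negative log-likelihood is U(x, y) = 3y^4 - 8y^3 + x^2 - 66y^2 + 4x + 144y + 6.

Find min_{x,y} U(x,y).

U(x,y) separates as P(x) + Q(y) + 6, so its minimum is min P + min Q + 6.
P'(x) = 2x + 4 vanishes at x ∈ {-2}; Q'(y) = 12(y - 4)(y - 1)(y + 3) vanishes at y ∈ {-3, 1, 4}.
Local minima of P (where P''>0): P(-2)=-4. Local minima of Q: Q(-3)=-567, Q(4)=-224.
So the global minimum of U is P(-2) + Q(-3) + 6 = -4 − 567 + 6 = -565, attained at (-2, -3).

-565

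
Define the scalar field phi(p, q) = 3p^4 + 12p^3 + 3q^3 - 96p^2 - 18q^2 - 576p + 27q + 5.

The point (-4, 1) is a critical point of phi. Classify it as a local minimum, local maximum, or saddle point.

saddle point

The mixed partial ∂²phi/∂p∂q is 0, so the Hessian at any point is diag(phi_pp, phi_qq) = diag(12(3p^2 + 6p - 16), 18(q - 2)).
At (-4, 1): H = diag(96, -18).
The eigenvalues have opposite signs, so H is indefinite: a saddle point.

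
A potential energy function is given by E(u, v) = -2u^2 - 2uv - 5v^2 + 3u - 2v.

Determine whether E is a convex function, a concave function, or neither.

concave

E is quadratic, so its Hessian is the constant matrix H = [[-4, -2], [-2, -10]].
det(H) = 36, tr(H) = -14.
det(H) > 0 and tr(H) < 0, so H is negative definite everywhere: concave.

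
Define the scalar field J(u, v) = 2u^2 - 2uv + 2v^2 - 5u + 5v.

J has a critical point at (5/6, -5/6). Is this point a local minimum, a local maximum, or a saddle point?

The Hessian of J is constant: H = [[4, -2], [-2, 4]].
det(H) = 4·4 − (-2)² = 12.
det(H) > 0 and tr(H) = 8 > 0, so H is positive definite and the point is a local minimum.

local minimum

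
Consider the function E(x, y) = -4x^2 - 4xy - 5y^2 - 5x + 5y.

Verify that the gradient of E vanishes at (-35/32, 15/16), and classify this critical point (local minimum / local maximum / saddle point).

local maximum

∇E = (-8x - 4y - 5, -4x - 10y + 5); substituting (-35/32, 15/16) gives ∇E = (0, 0), so (-35/32, 15/16) is indeed a critical point.
The Hessian of E is constant: H = [[-8, -4], [-4, -10]].
det(H) = (-8)·(-10) − (-4)² = 64.
det(H) > 0 and tr(H) = -18 < 0, so H is negative definite and the point is a local maximum.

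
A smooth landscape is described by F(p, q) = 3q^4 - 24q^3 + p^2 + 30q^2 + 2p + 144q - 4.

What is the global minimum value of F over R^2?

F(p,q) separates as A(p) + B(q) − 4, so its minimum is min A + min B − 4.
A'(p) = 2p + 2 vanishes at p ∈ {-1}; B'(q) = 12(q - 4)(q - 3)(q + 1) vanishes at q ∈ {-1, 3, 4}.
Local minima of A (where A''>0): A(-1)=-1. Local minima of B: B(-1)=-87, B(4)=288.
So the global minimum of F is A(-1) + B(-1) − 4 = -1 − 87 − 4 = -92, attained at (-1, -1).

-92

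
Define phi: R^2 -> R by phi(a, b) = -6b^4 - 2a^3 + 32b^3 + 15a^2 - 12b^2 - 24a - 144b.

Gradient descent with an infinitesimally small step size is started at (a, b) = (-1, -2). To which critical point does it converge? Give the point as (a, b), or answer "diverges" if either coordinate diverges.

diverges

phi is separable, so gradient descent decouples: a follows -∂phi/∂a, b follows -∂phi/∂b.
∂phi/∂a = -6(a - 4)(a - 1); at a=-1 this is -60, so a increases.
∂phi/∂b = -24(b - 3)(b - 2)(b + 1); at b=-2 this is 480, so b decreases.
The b-coordinate has no critical point in that direction and runs off to infinity.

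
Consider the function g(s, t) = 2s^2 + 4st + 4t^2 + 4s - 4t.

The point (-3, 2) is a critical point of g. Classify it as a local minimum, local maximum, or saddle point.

local minimum

The Hessian of g is constant: H = [[4, 4], [4, 8]].
det(H) = 4·8 − 4² = 16.
det(H) > 0 and tr(H) = 12 > 0, so H is positive definite and the point is a local minimum.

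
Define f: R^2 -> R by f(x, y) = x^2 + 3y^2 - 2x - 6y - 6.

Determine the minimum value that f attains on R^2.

-10

f(x,y) separates as P(x) + Q(y) − 6, so its minimum is min P + min Q − 6.
P'(x) = 2x - 2 vanishes at x ∈ {1}; Q'(y) = 6y - 6 vanishes at y ∈ {1}.
Local minima of P (where P''>0): P(1)=-1. Local minima of Q: Q(1)=-3.
So the global minimum of f is P(1) + Q(1) − 6 = -1 − 3 − 6 = -10, attained at (1, 1).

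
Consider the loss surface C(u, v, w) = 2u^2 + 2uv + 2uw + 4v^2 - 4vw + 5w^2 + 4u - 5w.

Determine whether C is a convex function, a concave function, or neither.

convex

C is quadratic, so its Hessian is the constant matrix H = [[4, 2, 2], [2, 8, -4], [2, -4, 10]].
Leading principal minors: 4, 28, 152.
All positive ⇒ H ≻ 0 ⇒ convex.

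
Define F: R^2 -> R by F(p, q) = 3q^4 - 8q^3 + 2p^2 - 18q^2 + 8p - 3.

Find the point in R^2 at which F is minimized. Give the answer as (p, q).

F(p,q) separates as A(p) + B(q) − 3, so its minimum is min A + min B − 3.
A'(p) = 4p + 8 vanishes at p ∈ {-2}; B'(q) = 12q(q - 3)(q + 1) vanishes at q ∈ {-1, 0, 3}.
Local minima of A (where A''>0): A(-2)=-8. Local minima of B: B(-1)=-7, B(3)=-135.
So the global minimum of F is A(-2) + B(3) − 3 = -8 − 135 − 3 = -146, attained at (-2, 3).

(-2, 3)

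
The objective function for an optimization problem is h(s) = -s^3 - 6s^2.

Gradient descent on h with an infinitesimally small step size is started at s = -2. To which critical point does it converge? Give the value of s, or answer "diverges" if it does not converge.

-4

h'(s) = -3s(s + 4), so h'(-2) = 12.
Gradient descent moves in the -h' direction, i.e. s is decreasing.
The nearest critical point in that direction is s = -4, where h'' = 12 > 0 (a local minimum). The iterate converges there.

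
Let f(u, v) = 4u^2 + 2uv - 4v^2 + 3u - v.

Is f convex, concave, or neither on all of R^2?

f is quadratic, so its Hessian is the constant matrix H = [[8, 2], [2, -8]].
det(H) = -68, tr(H) = 0.
det(H) < 0, so H is indefinite: neither convex nor concave.

neither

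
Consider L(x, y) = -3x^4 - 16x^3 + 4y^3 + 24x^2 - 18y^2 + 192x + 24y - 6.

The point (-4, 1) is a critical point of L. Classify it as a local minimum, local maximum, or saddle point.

The mixed partial ∂²L/∂x∂y is 0, so the Hessian at any point is diag(L_xx, L_yy) = diag(12(-3x^2 - 8x + 4), 12(2y - 3)).
At (-4, 1): H = diag(-144, -12).
Both eigenvalues are negative, so H is negative definite: a local maximum.

local maximum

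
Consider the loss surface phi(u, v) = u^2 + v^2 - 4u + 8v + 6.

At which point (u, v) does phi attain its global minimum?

phi(u,v) separates as P(u) + Q(v) + 6, so its minimum is min P + min Q + 6.
P'(u) = 2u - 4 vanishes at u ∈ {2}; Q'(v) = 2v + 8 vanishes at v ∈ {-4}.
Local minima of P (where P''>0): P(2)=-4. Local minima of Q: Q(-4)=-16.
So the global minimum of phi is P(2) + Q(-4) + 6 = -4 − 16 + 6 = -14, attained at (2, -4).

(2, -4)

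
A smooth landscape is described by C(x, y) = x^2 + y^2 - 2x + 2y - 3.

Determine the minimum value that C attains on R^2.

C(x,y) separates as P(x) + Q(y) − 3, so its minimum is min P + min Q − 3.
P'(x) = 2x - 2 vanishes at x ∈ {1}; Q'(y) = 2y + 2 vanishes at y ∈ {-1}.
Local minima of P (where P''>0): P(1)=-1. Local minima of Q: Q(-1)=-1.
So the global minimum of C is P(1) + Q(-1) − 3 = -1 − 1 − 3 = -5, attained at (1, -1).

-5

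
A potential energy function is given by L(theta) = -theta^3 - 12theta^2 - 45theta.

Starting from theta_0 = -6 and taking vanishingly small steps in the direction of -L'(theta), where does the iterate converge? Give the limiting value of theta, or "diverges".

L'(theta) = -3(theta + 3)(theta + 5), so L'(-6) = -9.
Gradient descent moves in the -L' direction, i.e. theta is increasing.
The nearest critical point in that direction is theta = -5, where L'' = 6 > 0 (a local minimum). The iterate converges there.

-5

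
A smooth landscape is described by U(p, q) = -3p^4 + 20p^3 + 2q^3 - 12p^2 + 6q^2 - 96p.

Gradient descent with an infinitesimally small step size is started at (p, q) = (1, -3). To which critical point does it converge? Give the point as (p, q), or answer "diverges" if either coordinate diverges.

diverges

U is separable, so gradient descent decouples: p follows -∂U/∂p, q follows -∂U/∂q.
∂U/∂p = -12(p - 4)(p - 2)(p + 1); at p=1 this is -72, so p increases.
∂U/∂q = 6q(q + 2); at q=-3 this is 18, so q decreases.
The q-coordinate has no critical point in that direction and runs off to infinity.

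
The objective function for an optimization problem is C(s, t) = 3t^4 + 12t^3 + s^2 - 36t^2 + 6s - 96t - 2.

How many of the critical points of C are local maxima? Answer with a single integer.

C separates as a function of s plus a function of t, so ∇C=0 decouples.
∂C/∂s = 2(s + 3) = 0 at s ∈ {-3}; ∂C/∂t = 12(t - 2)(t + 1)(t + 4) = 0 at t ∈ {-4, -1, 2}.
The Hessian is diagonal: diag(C_ss, C_tt). Second derivatives: C_ss(-3)=2; C_tt(-4)=216, C_tt(-1)=-108, C_tt(2)=216.
Local maxima occur where both diagonal entries negative: none. Count: 0.

0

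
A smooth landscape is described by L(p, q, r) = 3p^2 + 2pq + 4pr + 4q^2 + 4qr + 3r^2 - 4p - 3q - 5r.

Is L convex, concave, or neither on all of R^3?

convex

L is quadratic, so its Hessian is the constant matrix H = [[6, 2, 4], [2, 8, 4], [4, 4, 6]].
Leading principal minors: 6, 44, 104.
All positive ⇒ H ≻ 0 ⇒ convex.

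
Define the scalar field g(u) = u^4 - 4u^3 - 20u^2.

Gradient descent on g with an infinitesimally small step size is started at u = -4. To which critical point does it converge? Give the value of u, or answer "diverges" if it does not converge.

g'(u) = 4u(u - 5)(u + 2), so g'(-4) = -288.
Gradient descent moves in the -g' direction, i.e. u is increasing.
The nearest critical point in that direction is u = -2, where g'' = 56 > 0 (a local minimum). The iterate converges there.

-2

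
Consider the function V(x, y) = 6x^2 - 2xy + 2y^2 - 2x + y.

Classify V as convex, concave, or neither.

convex

V is quadratic, so its Hessian is the constant matrix H = [[12, -2], [-2, 4]].
det(H) = 44, tr(H) = 16.
det(H) > 0 and tr(H) > 0, so H is positive definite everywhere: convex.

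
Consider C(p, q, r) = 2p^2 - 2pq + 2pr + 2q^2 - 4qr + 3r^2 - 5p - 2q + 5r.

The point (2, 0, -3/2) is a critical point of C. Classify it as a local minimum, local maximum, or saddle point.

The Hessian is constant: H = [[4, -2, 2], [-2, 4, -4], [2, -4, 6]].
Leading principal minors: Δ₁ = 4, Δ₂ = 12, Δ₃ = 24.
All leading minors are positive, so H is positive definite: a local minimum.

local minimum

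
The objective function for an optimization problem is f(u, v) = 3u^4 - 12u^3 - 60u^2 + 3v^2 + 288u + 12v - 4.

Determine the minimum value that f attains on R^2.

f(u,v) separates as P(u) + Q(v) − 4, so its minimum is min P + min Q − 4.
P'(u) = 12(u - 4)(u - 2)(u + 3) vanishes at u ∈ {-3, 2, 4}; Q'(v) = 6v + 12 vanishes at v ∈ {-2}.
Local minima of P (where P''>0): P(-3)=-837, P(4)=192. Local minima of Q: Q(-2)=-12.
So the global minimum of f is P(-3) + Q(-2) − 4 = -837 − 12 − 4 = -853, attained at (-3, -2).

-853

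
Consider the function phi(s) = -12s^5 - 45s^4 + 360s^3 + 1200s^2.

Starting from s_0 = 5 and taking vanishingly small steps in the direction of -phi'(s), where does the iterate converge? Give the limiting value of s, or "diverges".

diverges

phi'(s) = -60s(s - 4)(s + 2)(s + 5), so phi'(5) = -21000.
Gradient descent moves in the -phi' direction, i.e. s is increasing.
There is no critical point above s=5, and phi' keeps the same sign, so the iterate runs off to +∞.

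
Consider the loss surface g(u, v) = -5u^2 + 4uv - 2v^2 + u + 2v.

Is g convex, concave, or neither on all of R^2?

concave

g is quadratic, so its Hessian is the constant matrix H = [[-10, 4], [4, -4]].
det(H) = 24, tr(H) = -14.
det(H) > 0 and tr(H) < 0, so H is negative definite everywhere: concave.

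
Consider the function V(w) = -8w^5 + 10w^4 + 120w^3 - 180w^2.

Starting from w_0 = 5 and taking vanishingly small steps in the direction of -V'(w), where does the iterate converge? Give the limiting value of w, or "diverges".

V'(w) = -40w(w - 3)(w - 1)(w + 3), so V'(5) = -12800.
Gradient descent moves in the -V' direction, i.e. w is increasing.
There is no critical point above w=5, and V' keeps the same sign, so the iterate runs off to +∞.

diverges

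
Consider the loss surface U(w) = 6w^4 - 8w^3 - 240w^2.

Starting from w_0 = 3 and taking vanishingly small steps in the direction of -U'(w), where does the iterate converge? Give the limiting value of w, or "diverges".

U'(w) = 24w(w - 5)(w + 4), so U'(3) = -1008.
Gradient descent moves in the -U' direction, i.e. w is increasing.
The nearest critical point in that direction is w = 5, where U'' = 1080 > 0 (a local minimum). The iterate converges there.

5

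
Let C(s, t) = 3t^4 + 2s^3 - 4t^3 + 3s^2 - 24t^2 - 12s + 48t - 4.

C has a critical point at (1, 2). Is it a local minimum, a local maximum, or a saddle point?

The mixed partial ∂²C/∂s∂t is 0, so the Hessian at any point is diag(C_ss, C_tt) = diag(6(2s + 1), 12(3t^2 - 2t - 4)).
At (1, 2): H = diag(18, 48).
Both eigenvalues are positive, so H is positive definite: a local minimum.

local minimum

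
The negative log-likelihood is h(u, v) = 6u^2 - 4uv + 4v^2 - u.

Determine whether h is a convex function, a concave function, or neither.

convex

h is quadratic, so its Hessian is the constant matrix H = [[12, -4], [-4, 8]].
det(H) = 80, tr(H) = 20.
det(H) > 0 and tr(H) > 0, so H is positive definite everywhere: convex.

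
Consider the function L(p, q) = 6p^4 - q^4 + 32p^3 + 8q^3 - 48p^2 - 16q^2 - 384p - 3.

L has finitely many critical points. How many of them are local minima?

L separates as a function of p plus a function of q, so ∇L=0 decouples.
∂L/∂p = 24(p - 2)(p + 2)(p + 4) = 0 at p ∈ {-4, -2, 2}; ∂L/∂q = -4q(q - 4)(q - 2) = 0 at q ∈ {0, 2, 4}.
The Hessian is diagonal: diag(L_pp, L_qq). Second derivatives: L_pp(-4)=288, L_pp(-2)=-192, L_pp(2)=576; L_qq(0)=-32, L_qq(2)=16, L_qq(4)=-32.
Local minima occur where both diagonal entries positive: (-4, 2), (2, 2). Count: 2.

2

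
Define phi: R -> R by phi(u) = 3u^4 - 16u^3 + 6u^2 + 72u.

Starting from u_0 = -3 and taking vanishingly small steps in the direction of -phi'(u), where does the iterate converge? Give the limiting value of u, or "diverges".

phi'(u) = 12(u - 3)(u - 2)(u + 1), so phi'(-3) = -720.
Gradient descent moves in the -phi' direction, i.e. u is increasing.
The nearest critical point in that direction is u = -1, where phi'' = 144 > 0 (a local minimum). The iterate converges there.

-1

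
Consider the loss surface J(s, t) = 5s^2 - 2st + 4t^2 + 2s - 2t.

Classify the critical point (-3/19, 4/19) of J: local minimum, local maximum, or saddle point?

local minimum

The Hessian of J is constant: H = [[10, -2], [-2, 8]].
det(H) = 10·8 − (-2)² = 76.
det(H) > 0 and tr(H) = 18 > 0, so H is positive definite and the point is a local minimum.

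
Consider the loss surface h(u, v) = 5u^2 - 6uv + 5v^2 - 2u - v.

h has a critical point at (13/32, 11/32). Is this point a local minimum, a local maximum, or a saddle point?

local minimum

The Hessian of h is constant: H = [[10, -6], [-6, 10]].
det(H) = 10·10 − (-6)² = 64.
det(H) > 0 and tr(H) = 20 > 0, so H is positive definite and the point is a local minimum.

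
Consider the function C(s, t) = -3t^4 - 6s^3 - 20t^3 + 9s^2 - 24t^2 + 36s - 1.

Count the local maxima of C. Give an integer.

C separates as a function of s plus a function of t, so ∇C=0 decouples.
∂C/∂s = -18(s - 2)(s + 1) = 0 at s ∈ {-1, 2}; ∂C/∂t = -12t(t + 1)(t + 4) = 0 at t ∈ {-4, -1, 0}.
The Hessian is diagonal: diag(C_ss, C_tt). Second derivatives: C_ss(-1)=54, C_ss(2)=-54; C_tt(-4)=-144, C_tt(-1)=36, C_tt(0)=-48.
Local maxima occur where both diagonal entries negative: (2, -4), (2, 0). Count: 2.

2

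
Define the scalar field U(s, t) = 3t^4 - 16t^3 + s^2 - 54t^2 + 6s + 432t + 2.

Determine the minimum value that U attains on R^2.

-1114

U(s,t) separates as P(s) + Q(t) + 2, so its minimum is min P + min Q + 2.
P'(s) = 2s + 6 vanishes at s ∈ {-3}; Q'(t) = 12(t - 4)(t - 3)(t + 3) vanishes at t ∈ {-3, 3, 4}.
Local minima of P (where P''>0): P(-3)=-9. Local minima of Q: Q(-3)=-1107, Q(4)=608.
So the global minimum of U is P(-3) + Q(-3) + 2 = -9 − 1107 + 2 = -1114, attained at (-3, -3).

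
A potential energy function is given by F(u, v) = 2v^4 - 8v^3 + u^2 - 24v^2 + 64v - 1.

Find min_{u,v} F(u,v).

-129

F(u,v) separates as P(u) + Q(v) − 1, so its minimum is min P + min Q − 1.
P'(u) = 2u vanishes at u ∈ {0}; Q'(v) = 8(v - 4)(v - 1)(v + 2) vanishes at v ∈ {-2, 1, 4}.
Local minima of P (where P''>0): P(0)=0. Local minima of Q: Q(-2)=-128, Q(4)=-128.
So the global minimum of F is P(0) + Q(-2) − 1 = 0 − 128 − 1 = -129, attained at (0, -2).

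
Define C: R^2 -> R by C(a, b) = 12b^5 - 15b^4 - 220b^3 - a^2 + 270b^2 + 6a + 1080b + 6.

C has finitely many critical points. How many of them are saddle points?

C separates as a function of a plus a function of b, so ∇C=0 decouples.
∂C/∂a = -2(a - 3) = 0 at a ∈ {3}; ∂C/∂b = 60(b - 3)(b - 2)(b + 1)(b + 3) = 0 at b ∈ {-3, -1, 2, 3}.
The Hessian is diagonal: diag(C_aa, C_bb). Second derivatives: C_aa(3)=-2; C_bb(-3)=-3600, C_bb(-1)=1440, C_bb(2)=-900, C_bb(3)=1440.
Saddle points occur where the two diagonal entries have opposite signs: (3, -1), (3, 3). Count: 2.

2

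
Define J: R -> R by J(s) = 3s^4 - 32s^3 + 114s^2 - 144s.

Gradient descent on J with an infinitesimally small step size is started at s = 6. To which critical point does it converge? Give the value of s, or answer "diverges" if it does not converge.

J'(s) = 12(s - 4)(s - 3)(s - 1), so J'(6) = 360.
Gradient descent moves in the -J' direction, i.e. s is decreasing.
The nearest critical point in that direction is s = 4, where J'' = 36 > 0 (a local minimum). The iterate converges there.

4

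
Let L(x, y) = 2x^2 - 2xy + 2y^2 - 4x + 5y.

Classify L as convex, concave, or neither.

convex

L is quadratic, so its Hessian is the constant matrix H = [[4, -2], [-2, 4]].
det(H) = 12, tr(H) = 8.
det(H) > 0 and tr(H) > 0, so H is positive definite everywhere: convex.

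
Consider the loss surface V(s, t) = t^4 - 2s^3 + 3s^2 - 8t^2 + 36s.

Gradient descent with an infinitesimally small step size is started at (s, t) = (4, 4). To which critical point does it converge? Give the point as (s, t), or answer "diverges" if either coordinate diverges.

V is separable, so gradient descent decouples: s follows -∂V/∂s, t follows -∂V/∂t.
∂V/∂s = -6(s - 3)(s + 2); at s=4 this is -36, so s increases.
∂V/∂t = 4t(t - 2)(t + 2); at t=4 this is 192, so t decreases.
The s-coordinate has no critical point in that direction and runs off to infinity.

diverges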